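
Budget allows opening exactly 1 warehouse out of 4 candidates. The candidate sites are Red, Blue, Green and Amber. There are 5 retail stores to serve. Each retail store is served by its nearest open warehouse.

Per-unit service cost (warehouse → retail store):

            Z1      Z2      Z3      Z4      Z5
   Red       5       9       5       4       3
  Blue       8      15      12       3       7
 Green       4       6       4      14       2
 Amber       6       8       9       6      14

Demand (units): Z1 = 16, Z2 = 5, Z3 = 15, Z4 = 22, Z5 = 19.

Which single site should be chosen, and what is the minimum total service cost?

Choose Red only; total service cost 345.

With exactly 1 open, each retail store uses its cheapest among the chosen.
{Red}: Z1→Red 5·16=80, Z2→Red 9·5=45, Z3→Red 5·15=75, Z4→Red 4·22=88, Z5→Red 3·19=57. Service cost 345.
{Green}: service cost 500
{Blue}: service cost 582
Among all 4 size-1 choices, {Red} is lowest.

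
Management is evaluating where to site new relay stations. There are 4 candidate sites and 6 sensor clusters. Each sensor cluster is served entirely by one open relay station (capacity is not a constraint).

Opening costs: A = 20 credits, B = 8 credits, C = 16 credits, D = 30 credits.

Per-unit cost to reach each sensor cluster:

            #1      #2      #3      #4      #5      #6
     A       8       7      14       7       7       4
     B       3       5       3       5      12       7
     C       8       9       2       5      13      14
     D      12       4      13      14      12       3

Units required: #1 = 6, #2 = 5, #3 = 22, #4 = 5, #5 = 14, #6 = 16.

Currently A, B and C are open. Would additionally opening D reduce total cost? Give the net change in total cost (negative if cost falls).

No — net change +9 (cost rises by 9).

Current service cost with {A, B, C}: 274.
Adding D: each sensor cluster re-picks its cheapest; new service cost 253, saving 21.
Extra fixed cost: 30. Net change = 30 − 21 = 9.
(Totals: 318 → 327.)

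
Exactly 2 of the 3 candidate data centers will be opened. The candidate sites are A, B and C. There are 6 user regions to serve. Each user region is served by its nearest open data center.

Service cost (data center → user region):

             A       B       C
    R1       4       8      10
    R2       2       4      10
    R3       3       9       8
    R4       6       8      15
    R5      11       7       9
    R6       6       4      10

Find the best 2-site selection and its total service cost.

Choose A and B; total service cost 26.

With exactly 2 open, each user region uses its cheapest among the chosen.
{A, B}: R1→A 4, R2→A 2, R3→A 3, R4→A 6, R5→B 7, R6→B 4. Service cost 26.
{A, C}: service cost 30
{B, C}: service cost 39
Among all 3 size-2 choices, {A, B} is lowest.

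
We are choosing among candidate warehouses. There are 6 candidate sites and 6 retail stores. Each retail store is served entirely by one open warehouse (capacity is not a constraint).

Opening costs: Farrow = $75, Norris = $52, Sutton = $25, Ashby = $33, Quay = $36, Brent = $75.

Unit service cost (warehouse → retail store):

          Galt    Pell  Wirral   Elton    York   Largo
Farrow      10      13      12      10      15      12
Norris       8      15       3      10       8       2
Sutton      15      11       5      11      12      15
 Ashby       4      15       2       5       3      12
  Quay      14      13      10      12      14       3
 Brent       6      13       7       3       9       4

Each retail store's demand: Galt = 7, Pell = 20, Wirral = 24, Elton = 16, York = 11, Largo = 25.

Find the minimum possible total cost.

For any fixed open set, each retail store goes to its cheapest open site; total = fixed + service.
{Norris, Sutton, Ashby}: Galt→Ashby 4·7=28, Pell→Sutton 11·20=220, Wirral→Ashby 2·24=48, Elton→Ashby 5·16=80, York→Ashby 3·11=33, Largo→Norris 2·25=50. Service 459; fixed 110; total 569.
{Sutton, Ashby, Quay}: Galt→Ashby 4·7=28, Pell→Sutton 11·20=220, Wirral→Ashby 2·24=48, Elton→Ashby 5·16=80, York→Ashby 3·11=33, Largo→Quay 3·25=75. Service 484; fixed 94; total 578.
{Ashby, Quay}: Galt→Ashby 4·7=28, Pell→Quay 13·20=260, Wirral→Ashby 2·24=48, Elton→Ashby 5·16=80, York→Ashby 3·11=33, Largo→Quay 3·25=75. Service 524; fixed 69; total 593.
{Farrow, Norris, Sutton, Ashby, Quay, Brent}: Galt→Ashby 4·7=28, Pell→Sutton 11·20=220, Wirral→Ashby 2·24=48, Elton→Brent 3·16=48, York→Ashby 3·11=33, Largo→Norris 2·25=50. Service 427; fixed 296; total 723.
No other subset beats 569.

Minimum total cost: 569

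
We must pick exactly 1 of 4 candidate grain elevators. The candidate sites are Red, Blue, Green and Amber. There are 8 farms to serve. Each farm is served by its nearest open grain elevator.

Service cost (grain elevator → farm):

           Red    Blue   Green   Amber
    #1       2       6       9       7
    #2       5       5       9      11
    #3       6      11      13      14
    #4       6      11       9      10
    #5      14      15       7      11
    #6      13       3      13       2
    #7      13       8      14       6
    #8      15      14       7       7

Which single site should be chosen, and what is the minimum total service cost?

With exactly 1 open, each farm uses its cheapest among the chosen.
{Amber}: #1→Amber 7, #2→Amber 11, #3→Amber 14, #4→Amber 10, #5→Amber 11, #6→Amber 2, #7→Amber 6, #8→Amber 7. Service cost 68.
{Blue}: service cost 73
{Red}: service cost 74
Among all 4 size-1 choices, {Amber} is lowest.

Choose Amber only; total service cost 68.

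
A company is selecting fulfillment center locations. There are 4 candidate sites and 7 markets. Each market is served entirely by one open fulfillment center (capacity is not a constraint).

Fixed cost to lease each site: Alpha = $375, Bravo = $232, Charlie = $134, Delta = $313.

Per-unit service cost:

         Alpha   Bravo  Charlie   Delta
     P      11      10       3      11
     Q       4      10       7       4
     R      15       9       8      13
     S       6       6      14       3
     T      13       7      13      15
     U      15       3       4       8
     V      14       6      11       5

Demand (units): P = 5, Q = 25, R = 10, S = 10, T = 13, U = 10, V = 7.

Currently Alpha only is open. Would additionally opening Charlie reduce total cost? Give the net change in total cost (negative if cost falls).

Current service cost with {Alpha}: 782.
Adding Charlie: each market re-picks its cheapest; new service cost 541, saving 241.
Extra fixed cost: 134. Net change = 134 − 241 = -107.
(Totals: 1157 → 1050.)

Yes — net change −107 (cost falls by 107).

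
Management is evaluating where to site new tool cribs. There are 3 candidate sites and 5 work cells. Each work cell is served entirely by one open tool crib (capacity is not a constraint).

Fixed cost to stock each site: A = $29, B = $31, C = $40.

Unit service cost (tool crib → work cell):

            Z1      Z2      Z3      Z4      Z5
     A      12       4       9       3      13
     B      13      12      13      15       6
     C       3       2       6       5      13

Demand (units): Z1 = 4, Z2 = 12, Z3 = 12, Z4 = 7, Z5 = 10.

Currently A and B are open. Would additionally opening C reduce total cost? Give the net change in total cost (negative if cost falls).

Current service cost with {A, B}: 285.
Adding C: each work cell re-picks its cheapest; new service cost 189, saving 96.
Extra fixed cost: 40. Net change = 40 − 96 = -56.
(Totals: 345 → 289.)

Yes — net change −56 (cost falls by 56).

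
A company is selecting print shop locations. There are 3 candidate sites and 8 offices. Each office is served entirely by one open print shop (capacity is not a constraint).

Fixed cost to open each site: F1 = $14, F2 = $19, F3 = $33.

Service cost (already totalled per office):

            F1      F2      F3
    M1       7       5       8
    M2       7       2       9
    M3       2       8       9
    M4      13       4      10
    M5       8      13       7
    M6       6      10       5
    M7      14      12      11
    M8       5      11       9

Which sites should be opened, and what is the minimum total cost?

Open F1 only; minimum total cost 76.

For any fixed open set, each office goes to its cheapest open site; total = fixed + service.
{F1}: M1→F1 7, M2→F1 7, M3→F1 2, M4→F1 13, M5→F1 8, M6→F1 6, M7→F1 14, M8→F1 5. Service 62; fixed 14; total 76.
{F1, F2}: M1→F2 5, M2→F2 2, M3→F1 2, M4→F2 4, M5→F1 8, M6→F1 6, M7→F2 12, M8→F1 5. Service 44; fixed 33; total 77.
{F2}: M1→F2 5, M2→F2 2, M3→F2 8, M4→F2 4, M5→F2 13, M6→F2 10, M7→F2 12, M8→F2 11. Service 65; fixed 19; total 84.
{F1, F2, F3}: service 41 + fixed 66 = 107
No other subset beats 76.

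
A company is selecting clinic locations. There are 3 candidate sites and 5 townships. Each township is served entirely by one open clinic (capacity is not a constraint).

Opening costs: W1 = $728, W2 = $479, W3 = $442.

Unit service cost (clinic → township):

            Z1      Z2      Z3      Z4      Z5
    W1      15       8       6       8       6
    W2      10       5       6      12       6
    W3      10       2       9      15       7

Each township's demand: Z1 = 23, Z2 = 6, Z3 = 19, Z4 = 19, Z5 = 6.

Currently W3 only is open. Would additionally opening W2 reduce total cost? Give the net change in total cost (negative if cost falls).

No — net change +359 (cost rises by 359).

Current service cost with {W3}: 740.
Adding W2: each township re-picks its cheapest; new service cost 620, saving 120.
Extra fixed cost: 479. Net change = 479 − 120 = 359.
(Totals: 1182 → 1541.)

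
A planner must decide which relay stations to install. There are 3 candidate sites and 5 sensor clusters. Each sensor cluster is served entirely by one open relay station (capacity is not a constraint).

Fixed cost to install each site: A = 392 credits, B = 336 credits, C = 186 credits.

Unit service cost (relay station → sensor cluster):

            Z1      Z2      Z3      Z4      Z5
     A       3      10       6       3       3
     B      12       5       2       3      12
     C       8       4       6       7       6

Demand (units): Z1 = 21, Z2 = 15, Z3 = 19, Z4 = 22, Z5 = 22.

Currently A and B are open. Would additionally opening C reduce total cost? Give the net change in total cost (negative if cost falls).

Current service cost with {A, B}: 308.
Adding C: each sensor cluster re-picks its cheapest; new service cost 293, saving 15.
Extra fixed cost: 186. Net change = 186 − 15 = 171.
(Totals: 1036 → 1207.)

No — net change +171 (cost rises by 171).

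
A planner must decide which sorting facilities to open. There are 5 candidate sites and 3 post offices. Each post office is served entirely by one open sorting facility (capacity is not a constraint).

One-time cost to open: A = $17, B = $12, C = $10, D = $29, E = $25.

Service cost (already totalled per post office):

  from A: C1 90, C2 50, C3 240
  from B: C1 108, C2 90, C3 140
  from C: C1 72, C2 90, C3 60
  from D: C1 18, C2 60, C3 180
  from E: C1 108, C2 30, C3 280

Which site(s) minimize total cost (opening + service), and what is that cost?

Open C, D and E; minimum total cost 172.

For any fixed open set, each post office goes to its cheapest open site; total = fixed + service.
{C, D, E}: C1→D 18, C2→E 30, C3→C 60. Service 108; fixed 64; total 172.
{C, D}: service 138 + fixed 39 = 177
{A, C, D}: C1→D 18, C2→A 50, C3→C 60. Service 128; fixed 56; total 184.
{A, B, C, D, E}: C1→D 18, C2→E 30, C3→C 60. Service 108; fixed 93; total 201.
No other subset beats 172.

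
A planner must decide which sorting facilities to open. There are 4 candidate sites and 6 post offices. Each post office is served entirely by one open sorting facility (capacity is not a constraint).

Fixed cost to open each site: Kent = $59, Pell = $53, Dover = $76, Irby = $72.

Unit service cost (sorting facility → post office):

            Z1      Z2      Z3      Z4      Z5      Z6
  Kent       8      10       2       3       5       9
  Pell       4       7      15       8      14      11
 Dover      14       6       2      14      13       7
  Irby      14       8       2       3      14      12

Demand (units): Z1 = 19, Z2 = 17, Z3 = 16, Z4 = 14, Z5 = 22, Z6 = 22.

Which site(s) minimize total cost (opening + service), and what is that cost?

For any fixed open set, each post office goes to its cheapest open site; total = fixed + service.
{Kent, Pell}: Z1→Pell 4·19=76, Z2→Pell 7·17=119, Z3→Kent 2·16=32, Z4→Kent 3·14=42, Z5→Kent 5·22=110, Z6→Kent 9·22=198. Service 577; fixed 112; total 689.
{Kent, Pell, Dover}: service 516 + fixed 188 = 704
{Kent, Dover}: service 592 + fixed 135 = 727
{Kent, Pell, Dover, Irby}: Z1→Pell 4·19=76, Z2→Dover 6·17=102, Z3→Kent 2·16=32, Z4→Kent 3·14=42, Z5→Kent 5·22=110, Z6→Dover 7·22=154. Service 516; fixed 260; total 776.
No other subset beats 689.

Open Kent and Pell; minimum total cost 689.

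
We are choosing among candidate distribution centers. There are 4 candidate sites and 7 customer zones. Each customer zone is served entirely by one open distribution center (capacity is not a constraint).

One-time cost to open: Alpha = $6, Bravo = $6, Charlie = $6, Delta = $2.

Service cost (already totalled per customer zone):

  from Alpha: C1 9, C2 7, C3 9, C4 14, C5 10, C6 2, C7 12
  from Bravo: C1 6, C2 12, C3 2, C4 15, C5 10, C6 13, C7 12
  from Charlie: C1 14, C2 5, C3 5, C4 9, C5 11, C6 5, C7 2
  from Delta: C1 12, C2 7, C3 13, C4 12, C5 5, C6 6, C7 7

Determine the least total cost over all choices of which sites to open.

Minimum total cost: 48

For any fixed open set, each customer zone goes to its cheapest open site; total = fixed + service.
{Bravo, Charlie, Delta}: C1→Bravo 6, C2→Charlie 5, C3→Bravo 2, C4→Charlie 9, C5→Delta 5, C6→Charlie 5, C7→Charlie 2. Service 34; fixed 14; total 48.
{Alpha, Bravo, Charlie, Delta}: C1→Bravo 6, C2→Charlie 5, C3→Bravo 2, C4→Charlie 9, C5→Delta 5, C6→Alpha 2, C7→Charlie 2. Service 31; fixed 20; total 51.
{Alpha, Charlie, Delta}: service 37 + fixed 14 = 51
{Delta}: service 62 + fixed 2 = 64
No other subset beats 48.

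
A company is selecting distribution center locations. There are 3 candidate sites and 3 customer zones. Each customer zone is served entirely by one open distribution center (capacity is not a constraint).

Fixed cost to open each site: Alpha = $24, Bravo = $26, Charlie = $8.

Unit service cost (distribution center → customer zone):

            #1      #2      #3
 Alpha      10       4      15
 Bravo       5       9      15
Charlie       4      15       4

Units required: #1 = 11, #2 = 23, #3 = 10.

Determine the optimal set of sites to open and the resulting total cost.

For any fixed open set, each customer zone goes to its cheapest open site; total = fixed + service.
{Alpha, Charlie}: #1→Charlie 4·11=44, #2→Alpha 4·23=92, #3→Charlie 4·10=40. Service 176; fixed 32; total 208.
{Alpha, Bravo, Charlie}: #1→Charlie 4·11=44, #2→Alpha 4·23=92, #3→Charlie 4·10=40. Service 176; fixed 58; total 234.
{Bravo, Charlie}: service 291 + fixed 34 = 325
{Charlie}: #1→Charlie 4·11=44, #2→Charlie 15·23=345, #3→Charlie 4·10=40. Service 429; fixed 8; total 437.
No other subset beats 208.

Open Alpha and Charlie; minimum total cost 208.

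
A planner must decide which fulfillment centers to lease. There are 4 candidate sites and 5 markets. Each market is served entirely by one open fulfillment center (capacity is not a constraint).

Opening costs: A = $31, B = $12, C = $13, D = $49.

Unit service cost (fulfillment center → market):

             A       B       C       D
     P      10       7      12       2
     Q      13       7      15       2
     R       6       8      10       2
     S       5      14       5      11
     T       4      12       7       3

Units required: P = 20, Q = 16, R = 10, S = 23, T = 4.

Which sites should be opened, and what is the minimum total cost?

Open C and D; minimum total cost 281.

For any fixed open set, each market goes to its cheapest open site; total = fixed + service.
{C, D}: P→D 2·20=40, Q→D 2·16=32, R→D 2·10=20, S→C 5·23=115, T→D 3·4=12. Service 219; fixed 62; total 281.
{B, C, D}: service 219 + fixed 74 = 293
{A, D}: service 219 + fixed 80 = 299
{A, B, C, D}: service 219 + fixed 105 = 324
(All 15 nonempty subsets were checked; C and D is lowest.)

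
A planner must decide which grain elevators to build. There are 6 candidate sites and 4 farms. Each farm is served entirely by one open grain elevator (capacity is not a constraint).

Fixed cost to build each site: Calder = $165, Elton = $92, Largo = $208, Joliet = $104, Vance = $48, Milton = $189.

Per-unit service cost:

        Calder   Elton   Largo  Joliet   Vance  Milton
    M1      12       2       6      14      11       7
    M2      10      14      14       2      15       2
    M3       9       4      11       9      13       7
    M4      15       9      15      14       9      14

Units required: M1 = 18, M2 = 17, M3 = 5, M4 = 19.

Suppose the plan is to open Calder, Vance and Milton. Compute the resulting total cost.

Total cost: 768

Each farm is assigned to its cheapest site among the open ones.
{Calder, Vance, Milton}: M1→Milton 7·18=126, M2→Milton 2·17=34, M3→Milton 7·5=35, M4→Vance 9·19=171. Service 366; fixed 402; total 768.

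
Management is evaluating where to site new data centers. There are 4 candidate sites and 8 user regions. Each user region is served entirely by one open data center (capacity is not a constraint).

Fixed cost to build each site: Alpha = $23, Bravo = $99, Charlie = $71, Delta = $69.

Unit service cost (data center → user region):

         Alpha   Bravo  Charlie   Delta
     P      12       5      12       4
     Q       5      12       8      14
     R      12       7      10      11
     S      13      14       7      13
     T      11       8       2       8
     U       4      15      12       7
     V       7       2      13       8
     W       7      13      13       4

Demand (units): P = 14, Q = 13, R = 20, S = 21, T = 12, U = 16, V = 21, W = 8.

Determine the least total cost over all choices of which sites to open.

Minimum total cost: 801

For any fixed open set, each user region goes to its cheapest open site; total = fixed + service.
{Alpha, Bravo, Charlie}: P→Bravo 5·14=70, Q→Alpha 5·13=65, R→Bravo 7·20=140, S→Charlie 7·21=147, T→Charlie 2·12=24, U→Alpha 4·16=64, V→Bravo 2·21=42, W→Alpha 7·8=56. Service 608; fixed 193; total 801.
{Alpha, Bravo, Charlie, Delta}: service 570 + fixed 262 = 832
{Bravo, Charlie, Delta}: service 657 + fixed 239 = 896
{Alpha}: P→Alpha 12·14=168, Q→Alpha 5·13=65, R→Alpha 12·20=240, S→Alpha 13·21=273, T→Alpha 11·12=132, U→Alpha 4·16=64, V→Alpha 7·21=147, W→Alpha 7·8=56. Service 1145; fixed 23; total 1168.
(All 15 nonempty subsets were checked; Alpha, Bravo and Charlie is lowest.)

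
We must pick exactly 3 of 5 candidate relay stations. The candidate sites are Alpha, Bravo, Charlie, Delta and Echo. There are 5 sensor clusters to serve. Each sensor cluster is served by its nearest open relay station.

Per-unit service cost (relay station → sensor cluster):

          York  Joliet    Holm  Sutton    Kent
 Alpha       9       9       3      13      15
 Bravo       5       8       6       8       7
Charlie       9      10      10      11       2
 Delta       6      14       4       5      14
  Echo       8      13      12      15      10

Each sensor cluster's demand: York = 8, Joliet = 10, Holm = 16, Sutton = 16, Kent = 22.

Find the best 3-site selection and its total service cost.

With exactly 3 open, each sensor cluster uses its cheapest among the chosen.
{Bravo, Charlie, Delta}: York→Bravo 5·8=40, Joliet→Bravo 8·10=80, Holm→Delta 4·16=64, Sutton→Delta 5·16=80, Kent→Charlie 2·22=44. Service cost 308.
{Alpha, Charlie, Delta}: service cost 310
{Charlie, Delta, Echo}: service cost 336
Among all 10 size-3 choices, {Bravo, Charlie, Delta} is lowest.

Choose Bravo, Charlie and Delta; total service cost 308.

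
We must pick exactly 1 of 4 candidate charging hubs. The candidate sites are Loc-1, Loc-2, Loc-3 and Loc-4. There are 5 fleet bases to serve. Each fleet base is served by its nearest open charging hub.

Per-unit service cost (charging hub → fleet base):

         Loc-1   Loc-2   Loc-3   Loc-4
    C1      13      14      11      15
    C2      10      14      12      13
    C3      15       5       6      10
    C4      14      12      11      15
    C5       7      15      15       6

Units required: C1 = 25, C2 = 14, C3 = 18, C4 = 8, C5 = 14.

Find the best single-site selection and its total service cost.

Choose Loc-3 only; total service cost 849.

With exactly 1 open, each fleet base uses its cheapest among the chosen.
{Loc-3}: C1→Loc-3 11·25=275, C2→Loc-3 12·14=168, C3→Loc-3 6·18=108, C4→Loc-3 11·8=88, C5→Loc-3 15·14=210. Service cost 849.
{Loc-4}: service cost 941
{Loc-2}: service cost 942
Among all 4 size-1 choices, {Loc-3} is lowest.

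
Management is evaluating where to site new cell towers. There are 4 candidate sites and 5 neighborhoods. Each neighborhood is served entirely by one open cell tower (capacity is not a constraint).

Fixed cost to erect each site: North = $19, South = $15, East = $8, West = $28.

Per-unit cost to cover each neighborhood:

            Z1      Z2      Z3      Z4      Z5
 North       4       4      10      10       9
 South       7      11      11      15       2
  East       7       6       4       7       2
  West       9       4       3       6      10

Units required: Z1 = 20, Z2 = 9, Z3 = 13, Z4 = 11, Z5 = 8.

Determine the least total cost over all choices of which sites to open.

Minimum total cost: 288

For any fixed open set, each neighborhood goes to its cheapest open site; total = fixed + service.
{North, East}: Z1→North 4·20=80, Z2→North 4·9=36, Z3→East 4·13=52, Z4→East 7·11=77, Z5→East 2·8=16. Service 261; fixed 27; total 288.
{North, East, West}: service 237 + fixed 55 = 292
{North, South, West}: service 237 + fixed 62 = 299
{North, South, East, West}: service 237 + fixed 70 = 307
No other subset beats 288.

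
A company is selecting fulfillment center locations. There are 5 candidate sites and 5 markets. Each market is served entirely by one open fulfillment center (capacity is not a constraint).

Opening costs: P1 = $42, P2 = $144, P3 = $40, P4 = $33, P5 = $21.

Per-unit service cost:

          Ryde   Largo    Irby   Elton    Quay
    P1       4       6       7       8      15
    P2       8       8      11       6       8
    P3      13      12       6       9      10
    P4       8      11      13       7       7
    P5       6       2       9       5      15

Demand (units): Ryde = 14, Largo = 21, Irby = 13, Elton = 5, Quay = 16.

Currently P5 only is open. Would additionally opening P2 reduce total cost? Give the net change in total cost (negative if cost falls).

Current service cost with {P5}: 508.
Adding P2: each market re-picks its cheapest; new service cost 396, saving 112.
Extra fixed cost: 144. Net change = 144 − 112 = 32.
(Totals: 529 → 561.)

No — net change +32 (cost rises by 32).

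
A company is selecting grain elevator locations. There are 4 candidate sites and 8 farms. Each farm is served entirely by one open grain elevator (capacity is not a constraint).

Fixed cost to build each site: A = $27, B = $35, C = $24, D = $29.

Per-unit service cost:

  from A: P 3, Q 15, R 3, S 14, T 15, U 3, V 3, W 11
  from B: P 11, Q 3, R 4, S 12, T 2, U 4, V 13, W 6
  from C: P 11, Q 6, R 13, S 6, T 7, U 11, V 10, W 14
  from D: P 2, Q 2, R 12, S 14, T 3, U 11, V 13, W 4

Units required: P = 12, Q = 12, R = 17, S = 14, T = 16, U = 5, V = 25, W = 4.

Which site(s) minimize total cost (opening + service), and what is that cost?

Open A, C and D; minimum total cost 417.

For any fixed open set, each farm goes to its cheapest open site; total = fixed + service.
{A, C, D}: P→D 2·12=24, Q→D 2·12=24, R→A 3·17=51, S→C 6·14=84, T→D 3·16=48, U→A 3·5=15, V→A 3·25=75, W→D 4·4=16. Service 337; fixed 80; total 417.
{A, B, C, D}: P→D 2·12=24, Q→D 2·12=24, R→A 3·17=51, S→C 6·14=84, T→B 2·16=32, U→A 3·5=15, V→A 3·25=75, W→D 4·4=16. Service 321; fixed 115; total 436.
{A, B, C}: service 353 + fixed 86 = 439
{C}: P→C 11·12=132, Q→C 6·12=72, R→C 13·17=221, S→C 6·14=84, T→C 7·16=112, U→C 11·5=55, V→C 10·25=250, W→C 14·4=56. Service 982; fixed 24; total 1006.
No other subset beats 417.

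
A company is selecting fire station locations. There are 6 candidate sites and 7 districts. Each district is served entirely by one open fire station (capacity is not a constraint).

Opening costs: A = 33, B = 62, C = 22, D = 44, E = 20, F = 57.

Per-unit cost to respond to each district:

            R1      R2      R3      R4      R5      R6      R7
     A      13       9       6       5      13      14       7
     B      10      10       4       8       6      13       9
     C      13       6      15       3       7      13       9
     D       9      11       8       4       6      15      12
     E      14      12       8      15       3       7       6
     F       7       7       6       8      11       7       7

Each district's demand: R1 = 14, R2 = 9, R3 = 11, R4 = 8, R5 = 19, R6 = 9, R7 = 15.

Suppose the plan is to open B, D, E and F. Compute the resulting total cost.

Total cost: 630

Each district is assigned to its cheapest site among the open ones.
{B, D, E, F}: R1→F 7·14=98, R2→F 7·9=63, R3→B 4·11=44, R4→D 4·8=32, R5→E 3·19=57, R6→E 7·9=63, R7→E 6·15=90. Service 447; fixed 183; total 630.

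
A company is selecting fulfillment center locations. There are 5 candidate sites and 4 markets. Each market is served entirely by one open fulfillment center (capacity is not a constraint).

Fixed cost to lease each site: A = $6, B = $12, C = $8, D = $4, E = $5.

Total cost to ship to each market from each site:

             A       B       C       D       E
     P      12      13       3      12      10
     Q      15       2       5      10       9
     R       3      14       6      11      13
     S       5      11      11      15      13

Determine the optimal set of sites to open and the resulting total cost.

Open A and C; minimum total cost 30.

For any fixed open set, each market goes to its cheapest open site; total = fixed + service.
{A, C}: P→C 3, Q→C 5, R→A 3, S→A 5. Service 16; fixed 14; total 30.
{C}: P→C 3, Q→C 5, R→C 6, S→C 11. Service 25; fixed 8; total 33.
{A, C, D}: P→C 3, Q→C 5, R→A 3, S→A 5. Service 16; fixed 18; total 34.
{A, B, C, D, E}: service 13 + fixed 35 = 48
No other subset beats 30.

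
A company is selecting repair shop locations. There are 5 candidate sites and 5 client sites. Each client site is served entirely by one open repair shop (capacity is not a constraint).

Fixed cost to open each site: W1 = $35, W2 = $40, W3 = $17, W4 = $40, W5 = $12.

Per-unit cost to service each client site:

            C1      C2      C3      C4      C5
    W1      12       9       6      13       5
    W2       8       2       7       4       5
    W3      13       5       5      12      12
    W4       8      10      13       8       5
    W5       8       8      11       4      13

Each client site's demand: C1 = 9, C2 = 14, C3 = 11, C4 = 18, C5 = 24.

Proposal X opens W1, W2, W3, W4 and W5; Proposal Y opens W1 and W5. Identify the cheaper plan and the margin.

Proposal X: {W1, W2, W3, W4, W5}: C1→W2 8·9=72, C2→W2 2·14=28, C3→W3 5·11=55, C4→W2 4·18=72, C5→W1 5·24=120. Service 347; fixed 144; total 491.
Proposal Y: {W1, W5}: C1→W5 8·9=72, C2→W5 8·14=112, C3→W1 6·11=66, C4→W5 4·18=72, C5→W1 5·24=120. Service 442; fixed 47; total 489.
Difference: |491 − 489| = 2.

Proposal Y is cheaper by 2.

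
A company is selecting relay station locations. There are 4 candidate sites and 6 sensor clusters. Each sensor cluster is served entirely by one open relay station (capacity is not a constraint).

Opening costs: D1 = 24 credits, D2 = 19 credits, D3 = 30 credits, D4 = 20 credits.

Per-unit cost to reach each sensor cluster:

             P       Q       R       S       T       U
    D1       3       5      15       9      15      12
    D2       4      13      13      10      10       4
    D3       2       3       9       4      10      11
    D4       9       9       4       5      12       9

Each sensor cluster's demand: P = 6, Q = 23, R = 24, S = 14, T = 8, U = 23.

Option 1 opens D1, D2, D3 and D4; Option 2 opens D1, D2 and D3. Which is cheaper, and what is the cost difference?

Option 1 is cheaper by 100.

Option 1: {D1, D2, D3, D4}: P→D3 2·6=12, Q→D3 3·23=69, R→D4 4·24=96, S→D3 4·14=56, T→D2 10·8=80, U→D2 4·23=92. Service 405; fixed 93; total 498.
Option 2: {D1, D2, D3}: P→D3 2·6=12, Q→D3 3·23=69, R→D3 9·24=216, S→D3 4·14=56, T→D2 10·8=80, U→D2 4·23=92. Service 525; fixed 73; total 598.
Difference: |498 − 598| = 100.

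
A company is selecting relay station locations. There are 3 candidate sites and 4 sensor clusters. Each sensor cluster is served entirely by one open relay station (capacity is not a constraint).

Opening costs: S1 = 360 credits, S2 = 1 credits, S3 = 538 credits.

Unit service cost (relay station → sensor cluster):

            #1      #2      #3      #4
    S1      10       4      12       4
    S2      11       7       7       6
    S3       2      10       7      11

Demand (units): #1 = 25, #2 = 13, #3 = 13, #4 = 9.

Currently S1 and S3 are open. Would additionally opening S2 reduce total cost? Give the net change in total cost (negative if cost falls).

Current service cost with {S1, S3}: 229.
Adding S2: each sensor cluster re-picks its cheapest; new service cost 229, saving 0.
Extra fixed cost: 1. Net change = 1 − 0 = 1.
(Totals: 1127 → 1128.)

No — net change +1 (cost rises by 1).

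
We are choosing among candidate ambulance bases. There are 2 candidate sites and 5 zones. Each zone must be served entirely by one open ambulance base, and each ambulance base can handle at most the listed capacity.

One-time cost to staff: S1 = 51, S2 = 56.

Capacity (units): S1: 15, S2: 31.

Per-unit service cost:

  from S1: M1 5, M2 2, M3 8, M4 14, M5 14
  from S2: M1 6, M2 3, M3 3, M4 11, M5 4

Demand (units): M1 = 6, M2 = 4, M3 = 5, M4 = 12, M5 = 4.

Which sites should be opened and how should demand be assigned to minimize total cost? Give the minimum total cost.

Minimum total cost: 267

Open {S2}: M1→S2 6·6=36, M2→S2 3·4=12, M3→S2 3·5=15, M4→S2 11·12=132, M5→S2 4·4=16.
Loads: S2 carries 31/31. Service 211; fixed 56; total 267.
Next best feasible plan costs 308.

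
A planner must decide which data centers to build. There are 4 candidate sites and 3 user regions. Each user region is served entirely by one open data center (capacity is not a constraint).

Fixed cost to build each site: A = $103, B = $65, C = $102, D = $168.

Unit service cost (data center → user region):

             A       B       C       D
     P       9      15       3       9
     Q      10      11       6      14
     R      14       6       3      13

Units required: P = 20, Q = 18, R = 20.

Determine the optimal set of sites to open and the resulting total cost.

Open C only; minimum total cost 330.

For any fixed open set, each user region goes to its cheapest open site; total = fixed + service.
{C}: P→C 3·20=60, Q→C 6·18=108, R→C 3·20=60. Service 228; fixed 102; total 330.
{B, C}: service 228 + fixed 167 = 395
{A, C}: P→C 3·20=60, Q→C 6·18=108, R→C 3·20=60. Service 228; fixed 205; total 433.
{A, B, C, D}: service 228 + fixed 438 = 666
No other subset beats 330.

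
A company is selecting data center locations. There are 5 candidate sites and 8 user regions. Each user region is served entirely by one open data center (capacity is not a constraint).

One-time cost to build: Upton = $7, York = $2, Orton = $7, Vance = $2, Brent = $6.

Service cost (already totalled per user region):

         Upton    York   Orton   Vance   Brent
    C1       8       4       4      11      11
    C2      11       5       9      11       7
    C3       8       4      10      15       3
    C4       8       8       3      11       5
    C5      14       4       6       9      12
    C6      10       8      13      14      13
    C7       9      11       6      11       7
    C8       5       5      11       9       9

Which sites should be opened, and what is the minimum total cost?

For any fixed open set, each user region goes to its cheapest open site; total = fixed + service.
{York, Orton}: C1→York 4, C2→York 5, C3→York 4, C4→Orton 3, C5→York 4, C6→York 8, C7→Orton 6, C8→York 5. Service 39; fixed 9; total 48.
{York, Brent}: service 41 + fixed 8 = 49
{York, Orton, Vance}: service 39 + fixed 11 = 50
{Upton, York, Orton, Vance, Brent}: service 38 + fixed 24 = 62
No other subset beats 48.

Open York and Orton; minimum total cost 48.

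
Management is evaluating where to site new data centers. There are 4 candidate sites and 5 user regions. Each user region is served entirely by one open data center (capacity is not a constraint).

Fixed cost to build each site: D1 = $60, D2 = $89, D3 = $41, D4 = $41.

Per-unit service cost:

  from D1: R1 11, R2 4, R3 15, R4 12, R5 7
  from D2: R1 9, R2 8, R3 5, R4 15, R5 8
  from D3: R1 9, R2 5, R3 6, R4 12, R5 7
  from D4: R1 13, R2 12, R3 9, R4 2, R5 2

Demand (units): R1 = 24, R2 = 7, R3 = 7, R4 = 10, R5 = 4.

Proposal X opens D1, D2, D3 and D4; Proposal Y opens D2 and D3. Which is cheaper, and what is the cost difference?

Proposal X is cheaper by 26.

Proposal X: {D1, D2, D3, D4}: R1→D2 9·24=216, R2→D1 4·7=28, R3→D2 5·7=35, R4→D4 2·10=20, R5→D4 2·4=8. Service 307; fixed 231; total 538.
Proposal Y: {D2, D3}: R1→D2 9·24=216, R2→D3 5·7=35, R3→D2 5·7=35, R4→D3 12·10=120, R5→D3 7·4=28. Service 434; fixed 130; total 564.
Difference: |538 − 564| = 26.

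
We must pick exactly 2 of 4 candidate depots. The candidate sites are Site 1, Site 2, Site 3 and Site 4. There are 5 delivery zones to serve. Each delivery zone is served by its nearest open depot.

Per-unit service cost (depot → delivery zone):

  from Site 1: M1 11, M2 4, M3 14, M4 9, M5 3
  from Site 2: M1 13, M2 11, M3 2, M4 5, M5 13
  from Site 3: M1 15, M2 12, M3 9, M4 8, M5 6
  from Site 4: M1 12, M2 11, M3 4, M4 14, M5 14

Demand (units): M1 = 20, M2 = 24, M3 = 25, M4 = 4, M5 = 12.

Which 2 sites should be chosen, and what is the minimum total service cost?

Choose Site 1 and Site 2; total service cost 422.

With exactly 2 open, each delivery zone uses its cheapest among the chosen.
{Site 1, Site 2}: M1→Site 1 11·20=220, M2→Site 1 4·24=96, M3→Site 2 2·25=50, M4→Site 2 5·4=20, M5→Site 1 3·12=36. Service cost 422.
{Site 1, Site 4}: service cost 488
{Site 1, Site 3}: service cost 609
Among all 6 size-2 choices, {Site 1, Site 2} is lowest.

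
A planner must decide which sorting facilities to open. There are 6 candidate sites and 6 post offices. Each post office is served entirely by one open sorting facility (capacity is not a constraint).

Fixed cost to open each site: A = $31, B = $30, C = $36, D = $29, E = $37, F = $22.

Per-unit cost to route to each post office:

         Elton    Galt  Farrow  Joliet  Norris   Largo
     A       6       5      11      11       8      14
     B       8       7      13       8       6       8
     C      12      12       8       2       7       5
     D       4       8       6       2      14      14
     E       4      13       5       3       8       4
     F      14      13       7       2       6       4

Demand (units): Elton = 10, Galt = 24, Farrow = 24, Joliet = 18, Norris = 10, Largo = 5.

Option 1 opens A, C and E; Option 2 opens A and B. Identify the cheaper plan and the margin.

Option 1: {A, C, E}: Elton→E 4·10=40, Galt→A 5·24=120, Farrow→E 5·24=120, Joliet→C 2·18=36, Norris→C 7·10=70, Largo→E 4·5=20. Service 406; fixed 104; total 510.
Option 2: {A, B}: Elton→A 6·10=60, Galt→A 5·24=120, Farrow→A 11·24=264, Joliet→B 8·18=144, Norris→B 6·10=60, Largo→B 8·5=40. Service 688; fixed 61; total 749.
Difference: |510 − 749| = 239.

Option 1 is cheaper by 239.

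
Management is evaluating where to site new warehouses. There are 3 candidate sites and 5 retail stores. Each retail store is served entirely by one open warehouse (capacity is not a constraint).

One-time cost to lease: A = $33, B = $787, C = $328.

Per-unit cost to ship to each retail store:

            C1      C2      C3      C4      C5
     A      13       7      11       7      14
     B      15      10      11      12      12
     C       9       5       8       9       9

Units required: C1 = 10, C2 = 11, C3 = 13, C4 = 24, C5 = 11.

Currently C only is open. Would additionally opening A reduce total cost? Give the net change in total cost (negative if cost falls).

Yes — net change −15 (cost falls by 15).

Current service cost with {C}: 564.
Adding A: each retail store re-picks its cheapest; new service cost 516, saving 48.
Extra fixed cost: 33. Net change = 33 − 48 = -15.
(Totals: 892 → 877.)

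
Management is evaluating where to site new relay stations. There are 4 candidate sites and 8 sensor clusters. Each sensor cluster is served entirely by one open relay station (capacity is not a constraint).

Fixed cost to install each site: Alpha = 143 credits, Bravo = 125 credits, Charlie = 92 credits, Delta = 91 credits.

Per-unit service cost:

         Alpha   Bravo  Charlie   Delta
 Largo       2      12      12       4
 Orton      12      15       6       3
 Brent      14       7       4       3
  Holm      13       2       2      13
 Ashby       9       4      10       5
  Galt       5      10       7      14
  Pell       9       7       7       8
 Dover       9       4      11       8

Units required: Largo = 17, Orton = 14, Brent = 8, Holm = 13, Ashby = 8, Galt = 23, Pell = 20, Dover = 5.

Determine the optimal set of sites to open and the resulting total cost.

Open Charlie and Delta; minimum total cost 724.

For any fixed open set, each sensor cluster goes to its cheapest open site; total = fixed + service.
{Charlie, Delta}: Largo→Delta 4·17=68, Orton→Delta 3·14=42, Brent→Delta 3·8=24, Holm→Charlie 2·13=26, Ashby→Delta 5·8=40, Galt→Charlie 7·23=161, Pell→Charlie 7·20=140, Dover→Delta 8·5=40. Service 541; fixed 183; total 724.
{Alpha, Charlie}: Largo→Alpha 2·17=34, Orton→Charlie 6·14=84, Brent→Charlie 4·8=32, Holm→Charlie 2·13=26, Ashby→Alpha 9·8=72, Galt→Alpha 5·23=115, Pell→Charlie 7·20=140, Dover→Alpha 9·5=45. Service 548; fixed 235; total 783.
{Alpha, Charlie, Delta}: Largo→Alpha 2·17=34, Orton→Delta 3·14=42, Brent→Delta 3·8=24, Holm→Charlie 2·13=26, Ashby→Delta 5·8=40, Galt→Alpha 5·23=115, Pell→Charlie 7·20=140, Dover→Delta 8·5=40. Service 461; fixed 326; total 787.
{Alpha, Bravo, Charlie, Delta}: service 433 + fixed 451 = 884
(All 15 nonempty subsets were checked; Charlie and Delta is lowest.)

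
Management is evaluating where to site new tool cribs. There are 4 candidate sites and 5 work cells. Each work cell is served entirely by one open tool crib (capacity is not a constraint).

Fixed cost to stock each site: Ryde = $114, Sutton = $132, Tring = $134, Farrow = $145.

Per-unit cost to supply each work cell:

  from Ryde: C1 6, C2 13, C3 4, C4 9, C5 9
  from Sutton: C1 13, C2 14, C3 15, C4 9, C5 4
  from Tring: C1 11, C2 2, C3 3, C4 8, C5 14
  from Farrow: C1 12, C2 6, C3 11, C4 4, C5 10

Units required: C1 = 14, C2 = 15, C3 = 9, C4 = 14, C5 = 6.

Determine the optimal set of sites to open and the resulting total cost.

Open Tring only; minimum total cost 541.

For any fixed open set, each work cell goes to its cheapest open site; total = fixed + service.
{Tring}: C1→Tring 11·14=154, C2→Tring 2·15=30, C3→Tring 3·9=27, C4→Tring 8·14=112, C5→Tring 14·6=84. Service 407; fixed 134; total 541.
{Ryde, Tring}: service 307 + fixed 248 = 555
{Ryde, Farrow}: C1→Ryde 6·14=84, C2→Farrow 6·15=90, C3→Ryde 4·9=36, C4→Farrow 4·14=56, C5→Ryde 9·6=54. Service 320; fixed 259; total 579.
{Ryde, Sutton, Tring, Farrow}: C1→Ryde 6·14=84, C2→Tring 2·15=30, C3→Tring 3·9=27, C4→Farrow 4·14=56, C5→Sutton 4·6=24. Service 221; fixed 525; total 746.
No other subset beats 541.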